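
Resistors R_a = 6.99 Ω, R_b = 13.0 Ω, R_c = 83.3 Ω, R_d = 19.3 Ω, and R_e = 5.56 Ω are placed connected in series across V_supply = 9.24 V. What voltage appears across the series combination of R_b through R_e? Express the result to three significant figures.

V ≈ 8.74 V

Series total: ΣR = 6.99 + 13.0 + 83.3 + 19.3 + 5.56 = 128.2 Ω.
R_{R_b..R_e} = 13.0 + 83.3 + 19.3 + 5.56 = 121.2 Ω.
By the voltage-divider rule, V = 9.24 × 121.2/128.2 = 8.736 V.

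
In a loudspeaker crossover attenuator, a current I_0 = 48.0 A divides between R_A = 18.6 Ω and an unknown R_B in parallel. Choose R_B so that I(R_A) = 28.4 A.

The fraction through R_A equals R_B/(R_A+R_B).
28.4/48.0 = R_B/(R_A + R_B) → R_B = R_A · (0.5917)/(1 − 0.5917) = 18.6 × 1.449 = 26.95 Ω.

R_B ≈ 27.0 Ω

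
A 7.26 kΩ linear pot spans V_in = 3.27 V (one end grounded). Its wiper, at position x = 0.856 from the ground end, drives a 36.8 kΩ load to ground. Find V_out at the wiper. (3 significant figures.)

Split the track: R_lower = x·R_p = 6.215 kΩ, R_upper = (1−x)·R_p = 1.045 kΩ.
Lower segment in parallel with the load: 6.215 ‖ 36.8 = 5.317 kΩ.
Then V_out = V_in · 5.317/(1.045 + 5.317) = 2.733 V.
(Unloaded: V_out = x·V_in = 2.80 V.)

V_out ≈ 2.73 V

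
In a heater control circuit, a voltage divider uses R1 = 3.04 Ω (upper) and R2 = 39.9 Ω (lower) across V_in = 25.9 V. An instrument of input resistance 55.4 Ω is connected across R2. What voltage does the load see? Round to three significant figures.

The load sits in parallel with R2, giving an effective lower resistance R2' = R2·R_L/(R2+R_L) = 23.19 Ω.
Voltage divider with the loaded lower leg: V_out = 25.9 × 23.19/(3.04 + 23.19) = 25.9 × 0.8841 = 22.90 V.
(Unloaded it would be 24.1 V; the load pulls it down.)

V_out ≈ 22.9 V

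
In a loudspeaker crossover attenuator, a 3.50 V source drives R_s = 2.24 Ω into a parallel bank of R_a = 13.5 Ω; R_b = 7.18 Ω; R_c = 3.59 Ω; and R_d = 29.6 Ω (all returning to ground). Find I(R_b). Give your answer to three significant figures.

Combine the parallel branches: R_p = (1/13.5 + 1/7.18 + 1/3.59 + 1/29.6)⁻¹ = 1.902 Ω.
V_A = 3.50 × 1.902/4.142 = 1.607 V.
I(R_b) = V_A / R_b = 1.607/7.18 = 0.2239 A.

I ≈ 0.224 A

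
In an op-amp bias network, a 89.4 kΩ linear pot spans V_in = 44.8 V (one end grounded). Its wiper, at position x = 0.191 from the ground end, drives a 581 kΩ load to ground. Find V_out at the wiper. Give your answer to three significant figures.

Lower segment x·R_p = 17.08 kΩ; upper segment (1−x)·R_p = 72.32 kΩ.
R_L loads the lower segment: effective lower R = 16.59 kΩ.
Loaded-divider output: V_out = 44.8 × 0.1866 = 8.358 V.

V_out ≈ 8.36 V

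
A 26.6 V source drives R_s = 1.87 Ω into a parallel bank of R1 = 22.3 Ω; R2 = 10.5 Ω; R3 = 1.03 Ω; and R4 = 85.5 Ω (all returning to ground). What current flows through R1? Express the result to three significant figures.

Equivalent of the parallel group: R_p = 0.8907 Ω.
V_A = 26.6 × 0.8907/2.761 = 8.582 V.
I(R1) = V_A / R1 = 8.582/22.3 = 0.3849 A.
(Check via current divider: I_total = 9.635 A; share G_k/ΣG = 0.03994 → same result.)

I ≈ 0.385 A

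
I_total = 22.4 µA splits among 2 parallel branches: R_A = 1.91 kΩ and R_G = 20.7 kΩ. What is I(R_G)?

I ≈ 1.89 µA

For two parallel branches, I_k = I_total · (other R)/(sum of R).
I(R_G) = 22.4 × 1.91/(1.91 + 20.7) = 22.4 × 0.08448 = 1.892 µA.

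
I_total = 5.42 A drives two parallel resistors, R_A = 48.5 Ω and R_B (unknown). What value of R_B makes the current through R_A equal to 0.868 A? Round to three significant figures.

In a two-way split, I_A/I_total = R_B/(R_A + R_B).
With f = 0.1601, R_B = R_A · f/(1−f) = 48.5 × 0.1907 = 9.248 Ω.

R_B ≈ 9.25 Ω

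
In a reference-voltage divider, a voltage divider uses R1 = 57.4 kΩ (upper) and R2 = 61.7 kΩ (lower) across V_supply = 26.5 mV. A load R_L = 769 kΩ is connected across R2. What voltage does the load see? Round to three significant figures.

V_out ≈ 13.2 mV

R2 ‖ R_L = (61.7 × 769)/(61.7 + 769) = 57.12 kΩ.
Voltage divider with the loaded lower leg: V_out = 26.5 × 57.12/(57.4 + 57.12) = 26.5 × 0.4988 = 13.22 mV.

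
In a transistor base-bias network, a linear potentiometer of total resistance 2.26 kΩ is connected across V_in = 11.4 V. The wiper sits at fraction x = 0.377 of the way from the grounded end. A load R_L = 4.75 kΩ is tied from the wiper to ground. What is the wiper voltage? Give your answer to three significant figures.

Split the track: R_lower = x·R_p = 0.8520 kΩ, R_upper = (1−x)·R_p = 1.408 kΩ.
(x·R_p) ‖ R_L = 0.7224 kΩ.
Then V_out = V_in · 0.7224/(1.408 + 0.7224) = 3.866 V.

V_out ≈ 3.87 V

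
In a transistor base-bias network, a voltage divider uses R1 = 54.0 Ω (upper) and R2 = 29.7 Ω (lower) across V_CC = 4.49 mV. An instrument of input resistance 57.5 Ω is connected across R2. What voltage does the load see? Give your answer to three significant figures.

R2 ‖ R_L = (29.7 × 57.5)/(29.7 + 57.5) = 19.58 Ω.
Then V_out = V_CC · R2'/(R1 + R2') = 4.49 × 19.58/73.58 = 1.195 mV.
(Unloaded it would be 1.59 mV; the load pulls it down.)

V_out ≈ 1.20 mV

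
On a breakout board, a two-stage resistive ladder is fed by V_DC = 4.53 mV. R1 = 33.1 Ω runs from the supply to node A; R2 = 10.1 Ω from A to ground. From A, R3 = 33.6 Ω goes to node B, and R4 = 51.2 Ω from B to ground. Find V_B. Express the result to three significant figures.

V_B ≈ 0.586 mV

The second stage (R3 + R4 = 84.80 Ω) loads node A in parallel with R2.
Effective lower resistance at A: R2 ‖ 84.80 = 9.025 Ω.
So V_A = 4.53 × 0.2142 = 0.9705 mV.
V_B = V_A × 0.6038 = 0.5860 mV.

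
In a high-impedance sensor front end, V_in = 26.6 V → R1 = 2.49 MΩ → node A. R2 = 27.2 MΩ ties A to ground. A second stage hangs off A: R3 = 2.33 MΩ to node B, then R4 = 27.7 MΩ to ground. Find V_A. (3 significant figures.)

V_A ≈ 22.6 V

The second stage (R3 + R4 = 30.03 MΩ) loads node A in parallel with R2.
R2 ‖ (R3+R4) = 14.27 MΩ.
First divider: V_A = V_in · 14.27/(2.49 + 14.27) = 22.65 V.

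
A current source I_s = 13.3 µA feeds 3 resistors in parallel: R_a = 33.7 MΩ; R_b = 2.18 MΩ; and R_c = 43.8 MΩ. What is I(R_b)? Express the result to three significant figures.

Total conductance ΣG = 1/33.7 + 1/2.18 + 1/43.8 = 0.5112 (units of 1/MΩ).
Current divider: I(R_b) = I_s · G_k/ΣG = 13.3 × (0.4587/0.5112) = 13.3 × 0.8973 = 11.93 µA.

I ≈ 11.9 µA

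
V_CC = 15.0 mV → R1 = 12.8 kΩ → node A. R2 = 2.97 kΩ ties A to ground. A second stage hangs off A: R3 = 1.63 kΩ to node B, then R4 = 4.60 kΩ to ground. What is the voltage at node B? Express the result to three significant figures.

V_B ≈ 1.50 mV

Looking into the second stage from A: R3 + R4 = 6.230 kΩ appears in parallel with R2.
R2 ‖ (R3+R4) = 2.011 kΩ.
First divider: V_A = V_CC · 2.011/(12.8 + 2.011) = 2.037 mV.
V_B = V_A × 0.7384 = 1.504 mV.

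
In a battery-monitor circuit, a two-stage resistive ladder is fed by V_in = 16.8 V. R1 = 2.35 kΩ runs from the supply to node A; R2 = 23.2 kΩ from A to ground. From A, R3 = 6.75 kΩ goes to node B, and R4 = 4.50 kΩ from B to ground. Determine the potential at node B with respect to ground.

V_B ≈ 5.13 V

The second stage (R3 + R4 = 11.25 kΩ) loads node A in parallel with R2.
R2 ‖ (R3+R4) = 7.576 kΩ.
So V_A = 16.8 × 0.7633 = 12.82 V.
V_B = V_A × 0.4000 = 5.129 V.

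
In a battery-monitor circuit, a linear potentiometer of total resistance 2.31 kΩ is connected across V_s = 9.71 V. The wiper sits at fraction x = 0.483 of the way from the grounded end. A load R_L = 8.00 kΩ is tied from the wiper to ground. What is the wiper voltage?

V_out ≈ 4.37 V

Split the track: R_lower = x·R_p = 1.116 kΩ, R_upper = (1−x)·R_p = 1.194 kΩ.
Lower segment in parallel with the load: 1.116 ‖ 8.00 = 0.9792 kΩ.
Loaded-divider output: V_out = 9.71 × 0.4505 = 4.375 V.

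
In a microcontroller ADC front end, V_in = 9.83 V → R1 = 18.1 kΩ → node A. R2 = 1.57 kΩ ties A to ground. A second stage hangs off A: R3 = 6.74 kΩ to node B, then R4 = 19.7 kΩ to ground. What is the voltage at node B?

The second stage (R3 + R4 = 26.44 kΩ) loads node A in parallel with R2.
R2 ‖ (R3+R4) = 1.482 kΩ.
V_A = 9.83 × 1.482/(18.1 + 1.482) = 0.7440 V.
Stage 2 is unloaded, so V_B = V_A · R4/(R3+R4) = 0.7440 × 19.7/26.44 = 0.5543 V.

V_B ≈ 0.554 V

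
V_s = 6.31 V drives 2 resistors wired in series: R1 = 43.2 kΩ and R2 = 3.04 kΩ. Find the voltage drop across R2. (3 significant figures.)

Series total: ΣR = 43.2 + 3.04 = 46.24 kΩ.
By the voltage-divider rule, V = 6.31 × 3.040/46.24 = 0.4148 V.

V ≈ 0.415 V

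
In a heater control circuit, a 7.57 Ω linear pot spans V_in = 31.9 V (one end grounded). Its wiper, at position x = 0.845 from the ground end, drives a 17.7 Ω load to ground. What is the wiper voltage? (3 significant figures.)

Split the track: R_lower = x·R_p = 6.397 Ω, R_upper = (1−x)·R_p = 1.173 Ω.
R_L loads the lower segment: effective lower R = 4.699 Ω.
Loaded-divider output: V_out = 31.9 × 0.8002 = 25.53 V.
(Unloaded: V_out = x·V_in = 27.0 V.)

V_out ≈ 25.5 V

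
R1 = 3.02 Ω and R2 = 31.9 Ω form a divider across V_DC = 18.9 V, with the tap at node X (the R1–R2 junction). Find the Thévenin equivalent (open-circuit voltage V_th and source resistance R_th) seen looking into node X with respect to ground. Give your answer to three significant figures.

V_th ≈ 17.3 V, R_th ≈ 2.76 Ω

With X open, the divider is unloaded: V_th = 18.9 × 31.9/34.92 = 17.27 V.
Zeroing V_DC shorts the top of R1 to ground, so R_th = R1 ‖ R2 = 2.759 Ω.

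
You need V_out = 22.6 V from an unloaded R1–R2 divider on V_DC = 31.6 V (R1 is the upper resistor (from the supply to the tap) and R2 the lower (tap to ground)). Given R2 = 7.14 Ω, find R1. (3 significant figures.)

R1 ≈ 2.84 Ω

V_out/V_DC = R2/(R1+R2) = 0.7152.
R1 = R2·(1/k − 1) = 7.14 × 0.3982 = 2.843 Ω.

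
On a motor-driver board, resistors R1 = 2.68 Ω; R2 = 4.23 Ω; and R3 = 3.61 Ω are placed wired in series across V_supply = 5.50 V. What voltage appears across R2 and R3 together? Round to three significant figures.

V ≈ 4.10 V

Series total: ΣR = 2.68 + 4.23 + 3.61 = 10.52 Ω.
R_{R2..R3} = 4.23 + 3.61 = 7.840 Ω.
V = V_supply · R/ΣR = 5.50 × 0.7452 = 4.099 V.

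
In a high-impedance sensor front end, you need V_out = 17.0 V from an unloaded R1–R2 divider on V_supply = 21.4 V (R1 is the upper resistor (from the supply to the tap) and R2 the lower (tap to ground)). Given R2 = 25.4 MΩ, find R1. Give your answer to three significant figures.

R1 ≈ 6.57 MΩ

Required fraction k = V_out/V_supply = 0.7944.
So R1 = R2 · (V_supply/V_out − 1) = 25.4 × (21.4/17.0 − 1) = 25.4 × 0.2588 = 6.574 MΩ.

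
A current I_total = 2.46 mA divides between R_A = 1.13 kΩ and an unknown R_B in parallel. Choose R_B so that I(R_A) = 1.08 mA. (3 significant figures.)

R_B ≈ 0.884 kΩ

Two-branch current divider: I_A = I_total · R_B/(R_A + R_B).
With f = 0.4390, R_B = R_A · f/(1−f) = 1.13 × 0.7826 = 0.8843 kΩ.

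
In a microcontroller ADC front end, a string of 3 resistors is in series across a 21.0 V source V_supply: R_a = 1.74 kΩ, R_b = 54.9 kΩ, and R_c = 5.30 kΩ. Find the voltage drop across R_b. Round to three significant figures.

Series total: ΣR = 1.74 + 54.9 + 5.30 = 61.94 kΩ.
By the voltage-divider rule, V = 21.0 × 54.90/61.94 = 18.61 V.

V ≈ 18.6 V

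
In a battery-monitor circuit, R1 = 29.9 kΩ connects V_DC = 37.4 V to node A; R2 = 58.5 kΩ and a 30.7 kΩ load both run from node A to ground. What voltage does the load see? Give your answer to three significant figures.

V_out ≈ 15.0 V

The load sits in parallel with R2, giving an effective lower resistance R2' = R2·R_L/(R2+R_L) = 20.13 kΩ.
Then V_out = V_DC · R2'/(R1 + R2') = 37.4 × 20.13/50.03 = 15.05 V.
(Unloaded it would be 24.8 V; the load pulls it down.)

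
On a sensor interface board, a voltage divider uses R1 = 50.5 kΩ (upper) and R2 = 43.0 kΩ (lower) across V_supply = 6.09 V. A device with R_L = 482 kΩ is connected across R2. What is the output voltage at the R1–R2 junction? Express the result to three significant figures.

R2 ‖ R_L = (43.0 × 482)/(43.0 + 482) = 39.48 kΩ.
Voltage divider with the loaded lower leg: V_out = 6.09 × 39.48/(50.5 + 39.48) = 6.09 × 0.4388 = 2.672 V.
(Unloaded it would be 2.80 V; the load pulls it down.)

V_out ≈ 2.67 V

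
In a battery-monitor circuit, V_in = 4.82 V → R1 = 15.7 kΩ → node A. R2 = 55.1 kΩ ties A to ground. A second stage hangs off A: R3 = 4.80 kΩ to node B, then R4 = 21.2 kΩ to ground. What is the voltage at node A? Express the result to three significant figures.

V_A ≈ 2.55 V

The second stage (R3 + R4 = 26.00 kΩ) loads node A in parallel with R2.
Effective lower resistance at A: R2 ‖ 26.00 = 17.66 kΩ.
So V_A = 4.82 × 0.5294 = 2.552 V.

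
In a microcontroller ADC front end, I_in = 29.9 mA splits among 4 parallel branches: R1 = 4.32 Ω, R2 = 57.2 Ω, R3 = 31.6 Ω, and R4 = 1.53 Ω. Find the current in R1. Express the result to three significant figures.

ΣG = 1/4.32 + 1/57.2 + 1/31.6 + 1/1.53 = 0.9342.
By the current-divider rule, I = I_in · G_k/ΣG = 29.9 × 0.2478 = 7.409 mA.

I ≈ 7.41 mA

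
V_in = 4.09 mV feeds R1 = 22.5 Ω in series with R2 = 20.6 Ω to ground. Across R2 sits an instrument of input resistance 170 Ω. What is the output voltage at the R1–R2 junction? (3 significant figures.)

R2 ‖ R_L = (20.6 × 170)/(20.6 + 170) = 18.37 Ω.
Now apply the divider: V_out = 4.09 × 0.4495 = 1.839 mV.
(Unloaded it would be 1.95 mV; the load pulls it down.)

V_out ≈ 1.84 mV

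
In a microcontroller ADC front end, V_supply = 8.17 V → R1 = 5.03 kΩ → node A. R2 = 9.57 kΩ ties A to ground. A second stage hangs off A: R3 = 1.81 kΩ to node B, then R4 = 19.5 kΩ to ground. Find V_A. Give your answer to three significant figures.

V_A ≈ 4.64 V

Looking into the second stage from A: R3 + R4 = 21.31 kΩ appears in parallel with R2.
R2 ‖ (R3+R4) = 6.604 kΩ.
V_A = 8.17 × 6.604/(5.03 + 6.604) = 4.638 V.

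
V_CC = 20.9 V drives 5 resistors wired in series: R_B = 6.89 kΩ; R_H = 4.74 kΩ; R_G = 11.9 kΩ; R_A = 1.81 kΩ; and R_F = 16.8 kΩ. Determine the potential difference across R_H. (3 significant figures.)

ΣR = 6.89 + 4.74 + 11.9 + 1.81 + 16.8 = 42.14 kΩ.
Voltage divider: V = V_CC · (4.740 / 42.14) = 20.9 × 0.1125 = 2.351 V.

V ≈ 2.35 V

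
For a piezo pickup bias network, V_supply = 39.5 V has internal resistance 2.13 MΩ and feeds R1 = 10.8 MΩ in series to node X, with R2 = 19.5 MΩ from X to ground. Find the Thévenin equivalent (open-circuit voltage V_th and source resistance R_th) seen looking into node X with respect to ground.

V_th ≈ 23.8 V, R_th ≈ 7.77 MΩ

R1' = 2.13 + 10.8 = 12.93 MΩ (source resistance + R1).
Open-circuit (no load on X): V_th = V_supply · R2/(R1' + R2) = 39.5 × 19.5/(12.93 + 19.5) = 23.75 V.
Looking into X with the source shorted: R_th = R1'·R2/(R1'+R2) = 12.93 × 19.5/32.43 = 7.775 MΩ.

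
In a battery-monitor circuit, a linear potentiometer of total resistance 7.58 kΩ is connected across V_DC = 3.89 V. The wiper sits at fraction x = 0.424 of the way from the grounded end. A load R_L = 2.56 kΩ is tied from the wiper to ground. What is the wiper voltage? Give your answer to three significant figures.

Lower segment x·R_p = 3.214 kΩ; upper segment (1−x)·R_p = 4.366 kΩ.
R_L loads the lower segment: effective lower R = 1.425 kΩ.
V_out = 3.89 × 1.425/(4.366 + 1.425) = 0.9572 V.

V_out ≈ 0.957 V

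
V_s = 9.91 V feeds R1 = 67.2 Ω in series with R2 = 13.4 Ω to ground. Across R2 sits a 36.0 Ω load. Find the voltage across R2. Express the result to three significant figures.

First combine the lower leg with the load: R2 ‖ R_L = 9.765 Ω.
Voltage divider with the loaded lower leg: V_out = 9.91 × 9.765/(67.2 + 9.765) = 9.91 × 0.1269 = 1.257 V.
(Unloaded it would be 1.65 V; the load pulls it down.)

V_out ≈ 1.26 V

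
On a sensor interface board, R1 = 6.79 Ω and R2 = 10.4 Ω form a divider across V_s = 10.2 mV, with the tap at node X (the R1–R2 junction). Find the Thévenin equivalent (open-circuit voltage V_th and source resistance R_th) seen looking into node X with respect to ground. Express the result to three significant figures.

Open-circuit (no load on X): V_th = V_s · R2/(R1 + R2) = 10.2 × 10.4/(6.790 + 10.4) = 6.171 mV.
Looking into X with the source shorted: R_th = R1·R2/(R1+R2) = 6.790 × 10.4/17.19 = 4.108 Ω.

V_th ≈ 6.17 mV, R_th ≈ 4.11 Ω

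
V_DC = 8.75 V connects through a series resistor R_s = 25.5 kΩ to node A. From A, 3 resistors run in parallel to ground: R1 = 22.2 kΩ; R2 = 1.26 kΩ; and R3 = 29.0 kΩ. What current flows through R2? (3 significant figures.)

I ≈ 0.298 mA

Parallel bank: R_p = 1/(1/22.2 + 1/1.26 + 1/29.0) = 1.145 kΩ.
V_A = 8.75 × 1.145/26.65 = 0.3761 V.
I(R2) = V_A / R2 = 0.3761/1.26 = 0.2985 mA.
(Equivalently: I_total = 0.3284 mA, then current-divider fraction G_k/ΣG = 0.9089.)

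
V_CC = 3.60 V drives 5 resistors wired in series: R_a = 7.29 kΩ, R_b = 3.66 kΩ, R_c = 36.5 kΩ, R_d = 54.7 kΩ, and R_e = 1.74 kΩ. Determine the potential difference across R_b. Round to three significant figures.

V ≈ 0.127 V

ΣR = 7.29 + 3.66 + 36.5 + 54.7 + 1.74 = 103.9 kΩ.
Voltage divider: V = V_CC · (3.660 / 103.9) = 3.60 × 0.03523 = 0.1268 V.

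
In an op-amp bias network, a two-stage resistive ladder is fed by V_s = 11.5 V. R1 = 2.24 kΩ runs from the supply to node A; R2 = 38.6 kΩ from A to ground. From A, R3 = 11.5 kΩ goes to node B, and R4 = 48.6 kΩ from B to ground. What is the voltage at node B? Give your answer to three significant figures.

The second stage (R3 + R4 = 60.10 kΩ) loads node A in parallel with R2.
Effective lower resistance at A: R2 ‖ 60.10 = 23.50 kΩ.
V_A = 11.5 × 23.50/(2.24 + 23.50) = 10.50 V.
V_B = V_A × 0.8087 = 8.490 V.

V_B ≈ 8.49 V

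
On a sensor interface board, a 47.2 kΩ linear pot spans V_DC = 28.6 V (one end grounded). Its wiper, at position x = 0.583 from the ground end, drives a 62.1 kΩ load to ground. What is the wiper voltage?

V_out ≈ 14.1 V

The pot divides into 19.68 kΩ above the wiper and 27.52 kΩ below.
Lower segment in parallel with the load: 27.52 ‖ 62.1 = 19.07 kΩ.
Then V_out = V_DC · 19.07/(19.68 + 19.07) = 14.07 V.
(Unloaded: V_out = x·V_DC = 16.7 V.)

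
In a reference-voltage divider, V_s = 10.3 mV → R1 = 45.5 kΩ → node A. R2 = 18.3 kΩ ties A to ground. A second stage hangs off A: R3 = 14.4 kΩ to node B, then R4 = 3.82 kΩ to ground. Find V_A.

Node A sees R2 in parallel with the series input of stage 2, R3 + R4 = 18.22 kΩ.
R2 ‖ (R3+R4) = 9.130 kΩ.
First divider: V_A = V_s · 9.130/(45.5 + 9.130) = 1.721 mV.

V_A ≈ 1.72 mV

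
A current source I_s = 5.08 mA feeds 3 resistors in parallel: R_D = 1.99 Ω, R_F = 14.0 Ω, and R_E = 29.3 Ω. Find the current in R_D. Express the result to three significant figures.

I ≈ 4.20 mA

Conductances: ΣG = 1/1.99 + 1/14.0 + 1/29.3 = 0.6081 (1/Ω).
Current divider: I(R_D) = I_s · G_k/ΣG = 5.08 × (0.5025/0.6081) = 5.08 × 0.8264 = 4.198 mA.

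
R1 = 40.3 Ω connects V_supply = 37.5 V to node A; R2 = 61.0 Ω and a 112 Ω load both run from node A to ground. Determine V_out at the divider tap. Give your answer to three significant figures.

V_out ≈ 18.6 V

The load sits in parallel with R2, giving an effective lower resistance R2' = R2·R_L/(R2+R_L) = 39.49 Ω.
Now apply the divider: V_out = 37.5 × 0.4949 = 18.56 V.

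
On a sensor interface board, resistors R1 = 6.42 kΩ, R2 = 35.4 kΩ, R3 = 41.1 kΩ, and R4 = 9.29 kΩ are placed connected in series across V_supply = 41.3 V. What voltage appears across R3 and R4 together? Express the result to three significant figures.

V ≈ 22.6 V

Total series resistance ΣR = 6.42 + 35.4 + 41.1 + 9.29 = 92.21 kΩ.
R_{R3..R4} = 41.1 + 9.29 = 50.39 kΩ.
V = V_supply · R/ΣR = 41.3 × 0.5465 = 22.57 V.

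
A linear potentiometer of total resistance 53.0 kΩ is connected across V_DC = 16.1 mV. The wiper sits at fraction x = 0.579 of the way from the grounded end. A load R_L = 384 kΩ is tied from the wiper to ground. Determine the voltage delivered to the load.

Split the track: R_lower = x·R_p = 30.69 kΩ, R_upper = (1−x)·R_p = 22.31 kΩ.
(x·R_p) ‖ R_L = 28.42 kΩ.
V_out = 16.1 × 28.42/(22.31 + 28.42) = 9.018 mV.
(Unloaded: V_out = x·V_DC = 9.32 mV.)

V_out ≈ 9.02 mV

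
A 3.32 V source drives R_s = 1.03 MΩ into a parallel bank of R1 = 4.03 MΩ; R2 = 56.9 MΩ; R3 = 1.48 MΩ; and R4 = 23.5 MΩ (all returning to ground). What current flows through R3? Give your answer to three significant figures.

I ≈ 1.11 µA

Equivalent of the parallel group: R_p = 1.016 MΩ.
V_A = 3.32 × 1.016/2.046 = 1.649 V.
Branch current I = V_A/R3 = 1.649/1.48 = 1.114 µA.
(Check via current divider: I_total = 1.622 µA; share G_k/ΣG = 0.6867 → same result.)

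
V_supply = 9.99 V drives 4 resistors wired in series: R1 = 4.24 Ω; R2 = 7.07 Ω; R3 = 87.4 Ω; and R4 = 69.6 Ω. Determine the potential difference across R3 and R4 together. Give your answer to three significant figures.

Total series resistance ΣR = 4.24 + 7.07 + 87.4 + 69.6 = 168.3 Ω.
R_{R3..R4} = 87.4 + 69.6 = 157.0 Ω.
By the voltage-divider rule, V = 9.99 × 157.0/168.3 = 9.319 V.

V ≈ 9.32 V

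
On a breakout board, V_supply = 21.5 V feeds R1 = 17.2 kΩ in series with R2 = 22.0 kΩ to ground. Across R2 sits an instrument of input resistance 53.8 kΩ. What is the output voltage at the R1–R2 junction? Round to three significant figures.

V_out ≈ 10.2 V

First combine the lower leg with the load: R2 ‖ R_L = 15.61 kΩ.
Then V_out = V_supply · R2'/(R1 + R2') = 21.5 × 15.61/32.81 = 10.23 V.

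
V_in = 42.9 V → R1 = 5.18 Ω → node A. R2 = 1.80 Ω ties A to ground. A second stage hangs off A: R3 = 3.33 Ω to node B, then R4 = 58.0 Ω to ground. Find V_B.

V_B ≈ 10.2 V

Node A sees R2 in parallel with the series input of stage 2, R3 + R4 = 61.33 Ω.
R2 ‖ (R3+R4) = 1.749 Ω.
V_A = 42.9 × 1.749/(5.18 + 1.749) = 10.83 V.
Then the unloaded second divider: V_B = V_A × R4/(R3+R4) = 10.83 × 0.9457 = 10.24 V.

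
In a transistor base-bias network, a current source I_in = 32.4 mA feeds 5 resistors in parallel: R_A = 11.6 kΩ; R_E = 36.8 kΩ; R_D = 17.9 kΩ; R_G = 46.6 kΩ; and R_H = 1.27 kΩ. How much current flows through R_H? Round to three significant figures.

Conductances: ΣG = 1/11.6 + 1/36.8 + 1/17.9 + 1/46.6 + 1/1.27 = 0.9781 (1/kΩ).
Current divider: I(R_H) = I_in · G_k/ΣG = 32.4 × (0.7874/0.9781) = 32.4 × 0.8050 = 26.08 mA.

I ≈ 26.1 mA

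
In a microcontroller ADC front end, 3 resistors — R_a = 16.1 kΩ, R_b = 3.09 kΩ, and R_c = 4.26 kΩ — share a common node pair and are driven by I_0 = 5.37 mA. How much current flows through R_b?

I ≈ 2.80 mA

Total conductance ΣG = 1/16.1 + 1/3.09 + 1/4.26 = 0.6205 (units of 1/kΩ).
Current divider: I(R_b) = I_0 · G_k/ΣG = 5.37 × (0.3236/0.6205) = 5.37 × 0.5216 = 2.801 mA.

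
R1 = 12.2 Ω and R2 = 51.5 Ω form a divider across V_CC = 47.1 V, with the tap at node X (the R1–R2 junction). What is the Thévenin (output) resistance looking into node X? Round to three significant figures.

R_th ≈ 9.86 Ω

Zeroing V_CC shorts the top of R1 to ground, so R_th = R1 ‖ R2 = 9.863 Ω.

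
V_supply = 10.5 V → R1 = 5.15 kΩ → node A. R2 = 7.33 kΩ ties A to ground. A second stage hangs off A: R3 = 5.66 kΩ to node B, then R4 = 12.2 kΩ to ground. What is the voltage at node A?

V_A ≈ 5.27 V

Node A sees R2 in parallel with the series input of stage 2, R3 + R4 = 17.86 kΩ.
Effective lower resistance at A: R2 ‖ 17.86 = 5.197 kΩ.
V_A = 10.5 × 5.197/(5.15 + 5.197) = 5.274 V.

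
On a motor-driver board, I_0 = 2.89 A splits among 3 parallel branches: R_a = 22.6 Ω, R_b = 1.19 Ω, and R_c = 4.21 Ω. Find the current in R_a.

Conductances: ΣG = 1/22.6 + 1/1.19 + 1/4.21 = 1.122 (1/Ω).
By the current-divider rule, I = I_0 · G_k/ΣG = 2.89 × 0.03943 = 0.1140 A.

I ≈ 0.114 A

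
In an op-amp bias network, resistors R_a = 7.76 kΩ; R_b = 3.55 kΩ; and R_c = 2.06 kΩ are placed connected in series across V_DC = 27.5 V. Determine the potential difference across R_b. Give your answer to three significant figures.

V ≈ 7.30 V

Total series resistance ΣR = 7.76 + 3.55 + 2.06 = 13.37 kΩ.
Voltage divider: V = V_DC · (3.550 / 13.37) = 27.5 × 0.2655 = 7.302 V.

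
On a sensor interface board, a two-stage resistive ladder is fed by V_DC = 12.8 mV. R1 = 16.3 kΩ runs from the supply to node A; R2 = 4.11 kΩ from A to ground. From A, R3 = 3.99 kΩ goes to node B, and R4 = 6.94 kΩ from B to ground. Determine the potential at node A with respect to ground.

V_A ≈ 1.98 mV

Node A sees R2 in parallel with the series input of stage 2, R3 + R4 = 10.93 kΩ.
Effective lower resistance at A: R2 ‖ 10.93 = 2.987 kΩ.
V_A = 12.8 × 2.987/(16.3 + 2.987) = 1.982 mV.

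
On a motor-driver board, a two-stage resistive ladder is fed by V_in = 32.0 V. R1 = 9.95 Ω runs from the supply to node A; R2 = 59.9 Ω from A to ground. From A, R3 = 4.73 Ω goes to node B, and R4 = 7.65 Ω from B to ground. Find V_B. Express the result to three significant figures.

V_B ≈ 10.0 V

Looking into the second stage from A: R3 + R4 = 12.38 Ω appears in parallel with R2.
R2 ‖ (R3+R4) = 10.26 Ω.
First divider: V_A = V_in · 10.26/(9.95 + 10.26) = 16.25 V.
Then the unloaded second divider: V_B = V_A × R4/(R3+R4) = 16.25 × 0.6179 = 10.04 V.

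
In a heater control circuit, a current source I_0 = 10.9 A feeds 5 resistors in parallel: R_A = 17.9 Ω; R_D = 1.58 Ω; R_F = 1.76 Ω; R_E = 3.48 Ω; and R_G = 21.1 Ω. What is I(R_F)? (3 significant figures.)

I ≈ 3.89 A

ΣG = 1/17.9 + 1/1.58 + 1/1.76 + 1/3.48 + 1/21.1 = 1.592.
Current divider: I(R_F) = I_0 · G_k/ΣG = 10.9 × (0.5682/1.592) = 10.9 × 0.3570 = 3.891 A.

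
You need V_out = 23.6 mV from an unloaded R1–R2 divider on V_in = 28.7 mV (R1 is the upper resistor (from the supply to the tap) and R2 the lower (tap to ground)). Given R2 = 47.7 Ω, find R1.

R1 ≈ 10.3 Ω

V_out/V_in = R2/(R1+R2) = 0.8223.
R1 = R2·(1/k − 1) = 47.7 × 0.2161 = 10.31 Ω.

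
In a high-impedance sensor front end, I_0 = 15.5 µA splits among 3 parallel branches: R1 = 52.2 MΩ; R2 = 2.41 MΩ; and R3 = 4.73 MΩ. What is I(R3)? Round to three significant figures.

Total conductance ΣG = 1/52.2 + 1/2.41 + 1/4.73 = 0.6455 (units of 1/MΩ).
R3 takes the fraction G_k/ΣG = 0.2114/0.6455 = 0.3275, so I = 15.5 × 0.3275 = 5.077 µA.

I ≈ 5.08 µA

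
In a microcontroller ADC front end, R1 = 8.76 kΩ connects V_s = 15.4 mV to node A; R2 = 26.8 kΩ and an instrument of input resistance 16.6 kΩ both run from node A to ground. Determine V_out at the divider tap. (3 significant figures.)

V_out ≈ 8.30 mV

The load sits in parallel with R2, giving an effective lower resistance R2' = R2·R_L/(R2+R_L) = 10.25 kΩ.
Voltage divider with the loaded lower leg: V_out = 15.4 × 10.25/(8.76 + 10.25) = 15.4 × 0.5392 = 8.304 mV.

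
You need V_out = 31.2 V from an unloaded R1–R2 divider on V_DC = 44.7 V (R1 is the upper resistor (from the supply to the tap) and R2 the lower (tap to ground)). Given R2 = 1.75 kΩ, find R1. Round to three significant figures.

V_out/V_DC = R2/(R1+R2) = 0.6980.
Rearranging, R1 = R2·(1−k)/k = 1.75 × 0.4327 = 0.7572 kΩ.

R1 ≈ 0.757 kΩ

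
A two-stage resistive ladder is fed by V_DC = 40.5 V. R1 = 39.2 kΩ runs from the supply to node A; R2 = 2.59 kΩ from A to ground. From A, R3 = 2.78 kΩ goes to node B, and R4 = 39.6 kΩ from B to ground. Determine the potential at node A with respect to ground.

V_A ≈ 2.37 V

Looking into the second stage from A: R3 + R4 = 42.38 kΩ appears in parallel with R2.
Effective lower resistance at A: R2 ‖ 42.38 = 2.441 kΩ.
So V_A = 40.5 × 0.05862 = 2.374 V.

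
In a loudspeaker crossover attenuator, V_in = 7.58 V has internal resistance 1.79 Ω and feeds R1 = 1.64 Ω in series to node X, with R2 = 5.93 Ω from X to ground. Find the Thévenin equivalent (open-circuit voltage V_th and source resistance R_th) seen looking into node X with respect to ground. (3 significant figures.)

V_th ≈ 4.80 V, R_th ≈ 2.17 Ω

R1' = 1.79 + 1.64 = 3.430 Ω (source resistance + R1).
V_th is the unloaded tap voltage: V_in · R2/(R1'+R2) = 7.58 × 0.6335 = 4.802 V.
Looking into X with the source shorted: R_th = R1'·R2/(R1'+R2) = 3.430 × 5.93/9.360 = 2.173 Ω.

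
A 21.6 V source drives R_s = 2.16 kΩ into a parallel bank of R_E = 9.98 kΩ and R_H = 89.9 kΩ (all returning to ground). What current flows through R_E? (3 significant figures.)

Equivalent of the parallel group: R_p = 8.983 kΩ.
Node voltage V_A = V_in · R_p/(R_s + R_p) = 21.6 × 0.8062 = 17.41 V.
I(R_E) = V_A / R_E = 17.41/9.98 = 1.745 mA.

I ≈ 1.74 mA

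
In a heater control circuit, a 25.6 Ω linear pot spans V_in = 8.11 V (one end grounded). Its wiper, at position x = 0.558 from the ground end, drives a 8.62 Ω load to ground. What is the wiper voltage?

Split the track: R_lower = x·R_p = 14.28 Ω, R_upper = (1−x)·R_p = 11.32 Ω.
R_L loads the lower segment: effective lower R = 5.376 Ω.
Then V_out = V_in · 5.376/(11.32 + 5.376) = 2.612 V.

V_out ≈ 2.61 V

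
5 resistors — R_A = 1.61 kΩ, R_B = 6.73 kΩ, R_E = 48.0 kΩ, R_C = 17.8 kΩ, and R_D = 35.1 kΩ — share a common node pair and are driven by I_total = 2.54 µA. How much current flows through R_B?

ΣG = 1/1.61 + 1/6.73 + 1/48.0 + 1/17.8 + 1/35.1 = 0.8752.
Current divider: I(R_B) = I_total · G_k/ΣG = 2.54 × (0.1486/0.8752) = 2.54 × 0.1698 = 0.4312 µA.

I ≈ 0.431 µA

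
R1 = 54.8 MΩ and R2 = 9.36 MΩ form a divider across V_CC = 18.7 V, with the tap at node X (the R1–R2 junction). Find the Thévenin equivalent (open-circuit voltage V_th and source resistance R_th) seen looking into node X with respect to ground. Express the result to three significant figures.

With X open, the divider is unloaded: V_th = 18.7 × 9.36/64.16 = 2.728 V.
Zeroing V_CC shorts the top of R1 to ground, so R_th = R1 ‖ R2 = 7.995 MΩ.

V_th ≈ 2.73 V, R_th ≈ 7.99 MΩ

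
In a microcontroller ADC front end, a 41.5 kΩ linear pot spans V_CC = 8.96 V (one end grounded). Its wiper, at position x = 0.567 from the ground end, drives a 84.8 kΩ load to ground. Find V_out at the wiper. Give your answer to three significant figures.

V_out ≈ 4.54 V

The pot divides into 17.97 kΩ above the wiper and 23.53 kΩ below.
Lower segment in parallel with the load: 23.53 ‖ 84.8 = 18.42 kΩ.
V_out = 8.96 × 18.42/(17.97 + 18.42) = 4.535 V.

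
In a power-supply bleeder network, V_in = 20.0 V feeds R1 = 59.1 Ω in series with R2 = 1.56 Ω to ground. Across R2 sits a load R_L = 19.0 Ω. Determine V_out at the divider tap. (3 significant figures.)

First combine the lower leg with the load: R2 ‖ R_L = 1.442 Ω.
Now apply the divider: V_out = 20.0 × 0.02381 = 0.4762 V.

V_out ≈ 0.476 V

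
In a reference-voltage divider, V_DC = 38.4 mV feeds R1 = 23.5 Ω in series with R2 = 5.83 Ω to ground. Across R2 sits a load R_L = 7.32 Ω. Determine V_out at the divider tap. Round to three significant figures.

V_out ≈ 4.66 mV

R2 ‖ R_L = (5.83 × 7.32)/(5.83 + 7.32) = 3.245 Ω.
Then V_out = V_DC · R2'/(R1 + R2') = 38.4 × 3.245/26.75 = 4.659 mV.
(Unloaded it would be 7.63 mV; the load pulls it down.)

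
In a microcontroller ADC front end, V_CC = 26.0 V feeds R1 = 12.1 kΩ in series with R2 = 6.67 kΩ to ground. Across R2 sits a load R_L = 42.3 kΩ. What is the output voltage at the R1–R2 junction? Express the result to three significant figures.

V_out ≈ 8.39 V

The load sits in parallel with R2, giving an effective lower resistance R2' = R2·R_L/(R2+R_L) = 5.762 kΩ.
Then V_out = V_CC · R2'/(R1 + R2') = 26.0 × 5.762/17.86 = 8.387 V.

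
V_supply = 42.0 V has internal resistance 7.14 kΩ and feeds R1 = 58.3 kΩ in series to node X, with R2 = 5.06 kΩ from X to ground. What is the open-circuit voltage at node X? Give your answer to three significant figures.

R1' = 7.14 + 58.3 = 65.44 kΩ (source resistance + R1).
Open-circuit (no load on X): V_th = V_supply · R2/(R1' + R2) = 42.0 × 5.06/(65.44 + 5.06) = 3.014 V.

V_th ≈ 3.01 V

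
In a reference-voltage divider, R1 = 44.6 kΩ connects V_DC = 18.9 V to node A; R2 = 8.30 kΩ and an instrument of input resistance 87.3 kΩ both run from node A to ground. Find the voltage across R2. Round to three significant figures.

V_out ≈ 2.75 V

First combine the lower leg with the load: R2 ‖ R_L = 7.579 kΩ.
Then V_out = V_DC · R2'/(R1 + R2') = 18.9 × 7.579/52.18 = 2.745 V.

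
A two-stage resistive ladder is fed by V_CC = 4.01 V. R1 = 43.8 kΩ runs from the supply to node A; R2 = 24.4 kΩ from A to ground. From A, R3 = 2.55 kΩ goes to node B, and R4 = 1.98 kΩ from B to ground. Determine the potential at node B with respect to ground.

The second stage (R3 + R4 = 4.530 kΩ) loads node A in parallel with R2.
Effective lower resistance at A: R2 ‖ 4.530 = 3.821 kΩ.
V_A = 4.01 × 3.821/(43.8 + 3.821) = 0.3217 V.
V_B = V_A × 0.4371 = 0.1406 V.

V_B ≈ 0.141 V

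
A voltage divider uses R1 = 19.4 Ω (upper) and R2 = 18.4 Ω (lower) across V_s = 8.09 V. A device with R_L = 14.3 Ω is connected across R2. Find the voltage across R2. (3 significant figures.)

R2 ‖ R_L = (18.4 × 14.3)/(18.4 + 14.3) = 8.046 Ω.
Now apply the divider: V_out = 8.09 × 0.2932 = 2.372 V.

V_out ≈ 2.37 V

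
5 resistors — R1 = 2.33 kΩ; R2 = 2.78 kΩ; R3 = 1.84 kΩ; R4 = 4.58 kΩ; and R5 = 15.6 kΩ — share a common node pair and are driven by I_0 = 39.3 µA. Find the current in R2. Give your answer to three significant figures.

I ≈ 8.75 µA

Conductances: ΣG = 1/2.33 + 1/2.78 + 1/1.84 + 1/4.58 + 1/15.6 = 1.615 (1/kΩ).
By the current-divider rule, I = I_0 · G_k/ΣG = 39.3 × 0.2228 = 8.754 µA.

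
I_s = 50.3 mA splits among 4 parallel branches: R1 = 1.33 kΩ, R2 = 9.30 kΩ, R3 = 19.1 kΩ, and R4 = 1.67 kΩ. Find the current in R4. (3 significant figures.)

I ≈ 19.9 mA

Conductances: ΣG = 1/1.33 + 1/9.30 + 1/19.1 + 1/1.67 = 1.511 (1/kΩ).
By the current-divider rule, I = I_s · G_k/ΣG = 50.3 × 0.3964 = 19.94 mA.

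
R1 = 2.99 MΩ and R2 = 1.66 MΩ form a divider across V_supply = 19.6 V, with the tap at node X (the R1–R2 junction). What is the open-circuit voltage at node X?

V_th ≈ 7.00 V

With X open, the divider is unloaded: V_th = 19.6 × 1.66/4.650 = 6.997 V.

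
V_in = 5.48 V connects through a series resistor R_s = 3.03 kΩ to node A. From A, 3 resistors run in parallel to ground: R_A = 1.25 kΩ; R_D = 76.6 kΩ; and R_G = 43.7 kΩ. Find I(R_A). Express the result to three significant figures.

I ≈ 1.24 mA

Parallel bank: R_p = 1/(1/1.25 + 1/76.6 + 1/43.7) = 1.196 kΩ.
Node voltage V_A = V_in · R_p/(R_s + R_p) = 5.48 × 0.2831 = 1.551 V.
Branch current I = V_A/R_A = 1.551/1.25 = 1.241 mA.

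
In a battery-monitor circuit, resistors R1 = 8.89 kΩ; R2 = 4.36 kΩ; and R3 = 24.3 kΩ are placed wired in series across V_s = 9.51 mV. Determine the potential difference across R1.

V ≈ 2.25 mV

ΣR = 8.89 + 4.36 + 24.3 = 37.55 kΩ.
By the voltage-divider rule, V = 9.51 × 8.890/37.55 = 2.252 mV.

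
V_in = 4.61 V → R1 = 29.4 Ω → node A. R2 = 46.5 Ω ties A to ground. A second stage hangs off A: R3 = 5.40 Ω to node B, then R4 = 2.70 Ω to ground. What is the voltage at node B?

V_B ≈ 0.292 V

Node A sees R2 in parallel with the series input of stage 2, R3 + R4 = 8.100 Ω.
Effective lower resistance at A: R2 ‖ 8.100 = 6.898 Ω.
So V_A = 4.61 × 0.1900 = 0.8761 V.
Then the unloaded second divider: V_B = V_A × R4/(R3+R4) = 0.8761 × 0.3333 = 0.2920 V.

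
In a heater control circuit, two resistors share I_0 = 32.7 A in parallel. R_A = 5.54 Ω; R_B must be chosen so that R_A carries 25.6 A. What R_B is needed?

Two-branch current divider: I_A = I_0 · R_B/(R_A + R_B).
25.6/32.7 = R_B/(R_A + R_B) → R_B = R_A · (0.7829)/(1 − 0.7829) = 5.54 × 3.606 = 19.98 Ω.

R_B ≈ 20.0 Ω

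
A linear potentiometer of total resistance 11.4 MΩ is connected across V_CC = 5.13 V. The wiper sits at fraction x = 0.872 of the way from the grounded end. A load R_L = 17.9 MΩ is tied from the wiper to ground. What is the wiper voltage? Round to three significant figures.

The pot divides into 1.459 MΩ above the wiper and 9.941 MΩ below.
(x·R_p) ‖ R_L = 6.391 MΩ.
V_out = 5.13 × 6.391/(1.459 + 6.391) = 4.176 V.

V_out ≈ 4.18 V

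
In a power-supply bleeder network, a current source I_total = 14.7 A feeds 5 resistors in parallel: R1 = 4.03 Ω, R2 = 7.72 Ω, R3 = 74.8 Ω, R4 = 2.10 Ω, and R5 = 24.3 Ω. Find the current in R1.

I ≈ 4.02 A

Conductances: ΣG = 1/4.03 + 1/7.72 + 1/74.8 + 1/2.10 + 1/24.3 = 0.9084 (1/Ω).
R1 takes the fraction G_k/ΣG = 0.2481/0.9084 = 0.2732, so I = 14.7 × 0.2732 = 4.016 A.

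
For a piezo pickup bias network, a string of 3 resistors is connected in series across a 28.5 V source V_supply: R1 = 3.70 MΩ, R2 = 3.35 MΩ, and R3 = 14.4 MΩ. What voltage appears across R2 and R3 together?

V ≈ 23.6 V

Series total: ΣR = 3.70 + 3.35 + 14.4 = 21.45 MΩ.
R_{R2..R3} = 3.35 + 14.4 = 17.75 MΩ.
V = V_supply · R/ΣR = 28.5 × 0.8275 = 23.58 V.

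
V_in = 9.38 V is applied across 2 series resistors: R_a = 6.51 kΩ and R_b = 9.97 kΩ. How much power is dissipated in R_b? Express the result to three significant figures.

P ≈ 3.23 mW

The common current is I = 9.38/16.48 = 0.5692 mA.
P = I²R = 0.3240 × 9.97 = 3.230 mW.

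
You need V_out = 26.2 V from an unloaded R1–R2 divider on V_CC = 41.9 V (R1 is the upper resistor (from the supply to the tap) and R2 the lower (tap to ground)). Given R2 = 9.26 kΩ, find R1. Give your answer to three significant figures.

R1 ≈ 5.55 kΩ

V_out/V_CC = R2/(R1+R2) = 0.6253.
So R1 = R2 · (V_CC/V_out − 1) = 9.26 × (41.9/26.2 − 1) = 9.26 × 0.5992 = 5.549 kΩ.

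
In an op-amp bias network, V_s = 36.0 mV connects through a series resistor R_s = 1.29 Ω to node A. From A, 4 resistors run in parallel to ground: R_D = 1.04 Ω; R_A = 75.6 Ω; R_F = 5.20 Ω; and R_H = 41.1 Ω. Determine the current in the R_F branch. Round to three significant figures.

Combine the parallel branches: R_p = (1/1.04 + 1/75.6 + 1/5.20 + 1/41.1)⁻¹ = 0.8393 Ω.
Node voltage V_A = V_s · R_p/(R_s + R_p) = 36.0 × 0.3942 = 14.19 mV.
Branch current I = V_A/R_F = 14.19/5.20 = 2.729 mA.
(Equivalently: I_total = 16.91 mA, then current-divider fraction G_k/ΣG = 0.1614.)

I ≈ 2.73 mA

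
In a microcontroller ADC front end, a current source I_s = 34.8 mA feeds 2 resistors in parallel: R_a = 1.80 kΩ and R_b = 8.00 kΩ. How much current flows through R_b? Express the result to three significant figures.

I ≈ 6.39 mA

Two-branch current divider: I_k = I_s · R_other/(R_1 + R_2).
So I = 34.8 × 1.80/9.800 = 6.392 mA.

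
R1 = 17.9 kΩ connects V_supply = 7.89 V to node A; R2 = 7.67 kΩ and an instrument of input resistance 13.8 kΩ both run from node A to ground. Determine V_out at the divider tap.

V_out ≈ 1.70 V

First combine the lower leg with the load: R2 ‖ R_L = 4.930 kΩ.
Voltage divider with the loaded lower leg: V_out = 7.89 × 4.930/(17.9 + 4.930) = 7.89 × 0.2159 = 1.704 V.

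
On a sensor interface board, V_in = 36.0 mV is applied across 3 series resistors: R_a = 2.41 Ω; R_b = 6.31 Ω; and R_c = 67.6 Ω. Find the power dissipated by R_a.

P ≈ 0.536 µW

The common current is I = 36.0/76.32 = 0.4717 mA.
V(R_a) = I·R = 1.137 mV; P = V·I = 1.137 × 0.4717 = 0.5362 µW.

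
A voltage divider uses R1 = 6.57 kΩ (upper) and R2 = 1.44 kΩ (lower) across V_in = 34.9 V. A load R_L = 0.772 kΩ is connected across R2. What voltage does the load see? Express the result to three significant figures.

V_out ≈ 2.48 V

R2 ‖ R_L = (1.44 × 0.772)/(1.44 + 0.772) = 0.5026 kΩ.
Now apply the divider: V_out = 34.9 × 0.07106 = 2.480 V.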